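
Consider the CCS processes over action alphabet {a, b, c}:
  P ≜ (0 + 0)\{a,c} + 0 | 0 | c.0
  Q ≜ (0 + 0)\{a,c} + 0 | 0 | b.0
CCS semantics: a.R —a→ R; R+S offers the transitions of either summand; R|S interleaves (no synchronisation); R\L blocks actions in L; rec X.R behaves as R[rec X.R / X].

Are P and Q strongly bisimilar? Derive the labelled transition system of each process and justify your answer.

LTS(P): 2 reachable states
  m0 = (0 + 0)\{a,c} + 0 | 0 | c.0 → —c→ m1
  m1 = 0 | 0 | 0 → (no moves)
LTS(Q): 2 reachable states
  n0 = (0 + 0)\{a,c} + 0 | 0 | b.0 → —b→ n1
  n1 = 0 | 0 | 0 → (no moves)
Bisimilarity quotient blocks:
  B0 = {m0}
  B1 = {m1, n1}
  B2 = {n0}
m0 ∈ B0, n0 ∈ B2 → different blocks

NO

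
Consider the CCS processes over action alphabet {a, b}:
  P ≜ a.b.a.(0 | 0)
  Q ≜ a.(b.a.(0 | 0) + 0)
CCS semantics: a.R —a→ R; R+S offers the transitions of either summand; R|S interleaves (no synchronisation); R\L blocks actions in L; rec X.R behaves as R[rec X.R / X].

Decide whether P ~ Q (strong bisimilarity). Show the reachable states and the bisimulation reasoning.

P ~ Q

LTS(P): 4 reachable states
  m0 = a.b.a.(0 | 0) → ··a··> m1
  m1 = b.a.(0 | 0) → ··b··> m2
  m2 = a.(0 | 0) → ··a··> m3
  m3 = 0 | 0 → (no moves)
LTS(Q): 4 reachable states
  n0 = a.(b.a.(0 | 0) + 0) → ··a··> n1
  n1 = b.a.(0 | 0) + 0 → ··b··> n2
  n2 = a.(0 | 0) → ··a··> n3
  n3 = 0 | 0 → (no moves)
Partition-refinement fixed point:
  B0 = {m0, n0}
  B1 = {m1, n1}
  B2 = {m2, n2}
  B3 = {m3, n3}
m0 ∈ B0, n0 ∈ B0 → same block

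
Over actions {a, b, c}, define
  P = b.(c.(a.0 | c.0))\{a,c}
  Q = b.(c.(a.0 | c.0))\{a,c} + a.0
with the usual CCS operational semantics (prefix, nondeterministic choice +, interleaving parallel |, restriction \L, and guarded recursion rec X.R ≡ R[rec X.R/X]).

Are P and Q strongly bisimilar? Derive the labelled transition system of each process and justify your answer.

P ≁ Q

Reachable graph of P (2 states):
  u0 = b.(c.(a.0 | c.0))\{a,c} :: =b=> u1
  u1 = (c.(a.0 | c.0))\{a,c} :: deadlocked
Reachable graph of Q (3 states):
  v0 = b.(c.(a.0 | c.0))\{a,c} + a.0 :: =a=> v1, =b=> v2
  v1 = 0 :: deadlocked
  v2 = (c.(a.0 | c.0))\{a,c} :: deadlocked
Coarsest stable partition (strong bisimilarity classes):
  B0 = {u0}
  B1 = {u1, v1, v2}
  B2 = {v0}
u0 ∈ B0, v0 ∈ B2 → different blocks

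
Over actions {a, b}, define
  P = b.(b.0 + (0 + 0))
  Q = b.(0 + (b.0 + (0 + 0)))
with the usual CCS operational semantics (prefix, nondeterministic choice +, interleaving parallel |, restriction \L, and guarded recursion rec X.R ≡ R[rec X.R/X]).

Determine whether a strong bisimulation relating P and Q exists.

Reachable graph of P (3 states):
  m0 = b.(b.0 + (0 + 0)) → =b=> m1
  m1 = b.0 + (0 + 0) → =b=> m2
  m2 = 0 → deadlocked
Reachable graph of Q (3 states):
  n0 = b.(0 + (b.0 + (0 + 0))) → =b=> n1
  n1 = 0 + (b.0 + (0 + 0)) → =b=> n2
  n2 = 0 → deadlocked
Bisimilarity quotient blocks:
  B0 = {m0, n0}
  B1 = {m1, n1}
  B2 = {m2, n2}
m0 ∈ B0, n0 ∈ B0 → same block

bisimilar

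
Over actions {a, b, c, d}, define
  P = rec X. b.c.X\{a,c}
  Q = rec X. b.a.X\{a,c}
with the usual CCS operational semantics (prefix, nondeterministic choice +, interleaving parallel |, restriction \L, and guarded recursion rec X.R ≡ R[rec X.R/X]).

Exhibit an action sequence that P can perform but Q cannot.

P's transition system — 4 states:
  u0 = rec X. b.c.X\{a,c} | —b→ u1
  u1 = c.(rec X. b.c.X\{a,c})\{a,c} | —c→ u2
  u2 = (rec X. b.c.X\{a,c})\{a,c} | —b→ u3
  u3 = (c.(rec X. b.c.X\{a,c})\{a,c})\{a,c} | (no moves)
Q's transition system — 4 states:
  v0 = rec X. b.a.X\{a,c} | —b→ v1
  v1 = a.(rec X. b.a.X\{a,c})\{a,c} | —a→ v2
  v2 = (rec X. b.a.X\{a,c})\{a,c} | —b→ v3
  v3 = (a.(rec X. b.a.X\{a,c})\{a,c})\{a,c} | (no moves)
Trace ⟨bc⟩ through P, begin at {u0}:
  step 1 (b): {u1}
  step 2 (c): {u2}
  P completes σ.
Trace ⟨bc⟩ through Q, begin at {v0}:
  step 1 (b): {v1}
  step 2 (c): ∅ (Q stuck)

bc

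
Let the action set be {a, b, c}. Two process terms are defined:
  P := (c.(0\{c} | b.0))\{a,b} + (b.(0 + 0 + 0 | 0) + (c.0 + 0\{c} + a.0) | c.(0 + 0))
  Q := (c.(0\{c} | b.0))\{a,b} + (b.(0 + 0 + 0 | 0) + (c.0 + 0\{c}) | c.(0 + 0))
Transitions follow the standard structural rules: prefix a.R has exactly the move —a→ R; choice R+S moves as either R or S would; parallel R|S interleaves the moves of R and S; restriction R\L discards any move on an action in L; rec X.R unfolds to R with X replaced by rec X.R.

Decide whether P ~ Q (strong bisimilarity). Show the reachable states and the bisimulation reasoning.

P's transition system — 6 states:
  m0 = (c.(0\{c} | b.0))\{a,b} + (b.(0 + 0 + 0 | 0) + (c.0 + 0\{c} + a.0) | c.(0 + 0)) → =a=> m1, =b=> m2, =c=> m1, =c=> m3, =c=> m4
  m1 = 0 | c.(0 + 0) → =c=> m5
  m2 = 0 + 0 + 0 | 0 → stopped
  m3 = (0\{c} | b.0)\{a,b} → stopped
  m4 = (c.0 + 0\{c} + a.0) | (0 + 0) → =a=> m5, =c=> m5
  m5 = 0 | (0 + 0) → stopped
Q's transition system — 6 states:
  n0 = (c.(0\{c} | b.0))\{a,b} + (b.(0 + 0 + 0 | 0) + (c.0 + 0\{c}) | c.(0 + 0)) → =b=> n1, =c=> n2, =c=> n3, =c=> n4
  n1 = 0 + 0 + 0 | 0 → stopped
  n2 = (0\{c} | b.0)\{a,b} → stopped
  n3 = (c.0 + 0\{c}) | (0 + 0) → =c=> n5
  n4 = 0 | c.(0 + 0) → =c=> n5
  n5 = 0 | (0 + 0) → stopped
Coarsest stable partition (strong bisimilarity classes):
  B0 = {m0}
  B1 = {m1, n3, n4}
  B2 = {m2, m3, m5, n1, n2, n5}
  B3 = {m4}
  B4 = {n0}
m0 ∈ B0, n0 ∈ B4 → different blocks

NO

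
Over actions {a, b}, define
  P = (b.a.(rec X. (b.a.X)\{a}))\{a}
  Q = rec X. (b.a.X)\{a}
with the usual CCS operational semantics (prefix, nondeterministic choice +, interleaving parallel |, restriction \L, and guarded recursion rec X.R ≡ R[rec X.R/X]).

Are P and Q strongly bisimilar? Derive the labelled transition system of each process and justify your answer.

bisimilar

LTS(P): 2 reachable states
  m0 = (b.a.(rec X. (b.a.X)\{a}))\{a} ⊢ -b-> m1
  m1 = (a.(rec X. (b.a.X)\{a}))\{a} ⊢ stopped
LTS(Q): 2 reachable states
  n0 = rec X. (b.a.X)\{a} ⊢ -b-> n1
  n1 = (a.(rec X. (b.a.X)\{a}))\{a} ⊢ stopped
Bisimilarity quotient blocks:
  B0 = {m0, n0}
  B1 = {m1, n1}
m0 ∈ B0, n0 ∈ B0 → same block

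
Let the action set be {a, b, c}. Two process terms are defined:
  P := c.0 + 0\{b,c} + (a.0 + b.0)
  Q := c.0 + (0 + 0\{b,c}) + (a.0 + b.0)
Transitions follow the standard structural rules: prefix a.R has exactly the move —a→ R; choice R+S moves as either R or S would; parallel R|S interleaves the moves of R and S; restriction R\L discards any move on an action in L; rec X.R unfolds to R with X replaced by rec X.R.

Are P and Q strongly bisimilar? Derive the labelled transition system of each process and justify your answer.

LTS(P): 2 reachable states
  s0 = c.0 + 0\{b,c} + (a.0 + b.0) ⊢ —a→ s1, —b→ s1, —c→ s1
  s1 = 0 ⊢ ∅
LTS(Q): 2 reachable states
  t0 = c.0 + (0 + 0\{b,c}) + (a.0 + b.0) ⊢ —a→ t1, —b→ t1, —c→ t1
  t1 = 0 ⊢ ∅
Partition-refinement fixed point:
  B0 = {s0, t0}
  B1 = {s1, t1}
s0 ∈ B0, t0 ∈ B0 → same block

YES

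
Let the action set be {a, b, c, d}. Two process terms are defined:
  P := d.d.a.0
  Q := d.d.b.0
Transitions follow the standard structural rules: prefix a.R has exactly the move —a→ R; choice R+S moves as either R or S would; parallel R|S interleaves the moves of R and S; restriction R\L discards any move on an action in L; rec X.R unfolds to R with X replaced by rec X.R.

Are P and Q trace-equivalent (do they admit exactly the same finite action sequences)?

traces(P) ≠ traces(Q) — witness ⟨dda⟩

LTS(P): 4 reachable states
  p0 = d.d.a.0 ⊢ —d→ p1
  p1 = d.a.0 ⊢ —d→ p2
  p2 = a.0 ⊢ —a→ p3
  p3 = 0 ⊢ ·
LTS(Q): 4 reachable states
  q0 = d.d.b.0 ⊢ —d→ q1
  q1 = d.b.0 ⊢ —d→ q2
  q2 = b.0 ⊢ —b→ q3
  q3 = 0 ⊢ ·
Run σ = ⟨dda⟩ on P: start {p0}
  [1] d ⇒ {p1}
  [2] d ⇒ {p2}
  [3] a ⇒ {p3}
  P completes σ.
Run σ = ⟨dda⟩ on Q: start {q0}
  [1] d ⇒ {q1}
  [2] d ⇒ {q2}
  [3] a ⇒ no successor for Q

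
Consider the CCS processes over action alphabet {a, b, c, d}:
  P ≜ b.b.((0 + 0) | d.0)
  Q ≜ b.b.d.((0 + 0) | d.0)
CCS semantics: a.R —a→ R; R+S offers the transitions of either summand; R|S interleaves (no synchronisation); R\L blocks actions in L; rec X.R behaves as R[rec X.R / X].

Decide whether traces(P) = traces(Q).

LTS(P): 4 reachable states
  p0 = b.b.((0 + 0) | d.0) ⊢ —b→ p1
  p1 = b.((0 + 0) | d.0) ⊢ —b→ p2
  p2 = (0 + 0) | d.0 ⊢ —d→ p3
  p3 = (0 + 0) | 0 ⊢ deadlocked
LTS(Q): 5 reachable states
  q0 = b.b.d.((0 + 0) | d.0) ⊢ —b→ q1
  q1 = b.d.((0 + 0) | d.0) ⊢ —b→ q2
  q2 = d.((0 + 0) | d.0) ⊢ —d→ q3
  q3 = (0 + 0) | d.0 ⊢ —d→ q4
  q4 = (0 + 0) | 0 ⊢ deadlocked
Run σ = ⟨bbdd⟩ on Q: start {q0}
  [1] b ⇒ {q1}
  [2] b ⇒ {q2}
  [3] d ⇒ {q3}
  [4] d ⇒ {q4}
  — Q admits the full trace.
Run σ = ⟨bbdd⟩ on P: start {p0}
  [1] b ⇒ {p1}
  [2] b ⇒ {p2}
  [3] d ⇒ {p3}
  [4] d ⇒ ∅  — P cannot continue

trace-distinct — witness ⟨bbdd⟩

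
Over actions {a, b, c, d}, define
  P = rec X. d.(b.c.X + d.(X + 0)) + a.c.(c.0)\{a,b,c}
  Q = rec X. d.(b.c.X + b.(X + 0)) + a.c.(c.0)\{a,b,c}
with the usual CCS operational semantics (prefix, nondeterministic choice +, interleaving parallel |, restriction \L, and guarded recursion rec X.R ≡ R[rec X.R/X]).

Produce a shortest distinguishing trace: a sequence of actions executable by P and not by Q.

dd

P's transition system — 6 states:
  m0 = rec X. d.(b.c.X + d.(X + 0)) + a.c.(c.0)\{a,b,c} has moves -a-> m1, -d-> m2
  m1 = c.(c.0)\{a,b,c} has moves -c-> m3
  m2 = b.c.(rec X. d.(b.c.X + d.(X + 0)) + a.c.(c.0)\{a,b,c}) + d.((rec X. d.(b.c.X + d.(X + 0)) + a.c.(c.0)\{a,b,c}) + 0) has moves -b-> m4, -d-> m5
  m3 = (c.0)\{a,b,c} has moves ·
  m4 = c.(rec X. d.(b.c.X + d.(X + 0)) + a.c.(c.0)\{a,b,c}) has moves -c-> m0
  m5 = (rec X. d.(b.c.X + d.(X + 0)) + a.c.(c.0)\{a,b,c}) + 0 has moves -a-> m1, -d-> m2
Q's transition system — 6 states:
  n0 = rec X. d.(b.c.X + b.(X + 0)) + a.c.(c.0)\{a,b,c} has moves -a-> n1, -d-> n2
  n1 = c.(c.0)\{a,b,c} has moves -c-> n3
  n2 = b.c.(rec X. d.(b.c.X + b.(X + 0)) + a.c.(c.0)\{a,b,c}) + b.((rec X. d.(b.c.X + b.(X + 0)) + a.c.(c.0)\{a,b,c}) + 0) has moves -b-> n4, -b-> n5
  n3 = (c.0)\{a,b,c} has moves ·
  n4 = (rec X. d.(b.c.X + b.(X + 0)) + a.c.(c.0)\{a,b,c}) + 0 has moves -a-> n1, -d-> n2
  n5 = c.(rec X. d.(b.c.X + b.(X + 0)) + a.c.(c.0)\{a,b,c}) has moves -c-> n0
Run σ = ⟨dd⟩ on P: start {m0}
  after d @ step 1: {m2}
  after d @ step 2: {m5}
  P completes σ.
Run σ = ⟨dd⟩ on Q: start {n0}
  after d @ step 1: {n2}
  after d @ step 2: no successor for Q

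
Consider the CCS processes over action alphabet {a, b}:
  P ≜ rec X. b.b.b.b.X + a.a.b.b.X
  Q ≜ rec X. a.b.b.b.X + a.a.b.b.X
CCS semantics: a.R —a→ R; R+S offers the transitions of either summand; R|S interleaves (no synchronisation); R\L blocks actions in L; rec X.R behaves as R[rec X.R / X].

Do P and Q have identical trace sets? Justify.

NO — witness ⟨b⟩

P's transition system — 5 states:
  m0 = rec X. b.b.b.b.X + a.a.b.b.X | -a-> m1, -b-> m2
  m1 = a.b.b.(rec X. b.b.b.b.X + a.a.b.b.X) | -a-> m3
  m2 = b.b.b.(rec X. b.b.b.b.X + a.a.b.b.X) | -b-> m3
  m3 = b.b.(rec X. b.b.b.b.X + a.a.b.b.X) | -b-> m4
  m4 = b.(rec X. b.b.b.b.X + a.a.b.b.X) | -b-> m0
Q's transition system — 5 states:
  n0 = rec X. a.b.b.b.X + a.a.b.b.X | -a-> n1, -a-> n2
  n1 = a.b.b.(rec X. a.b.b.b.X + a.a.b.b.X) | -a-> n3
  n2 = b.b.b.(rec X. a.b.b.b.X + a.a.b.b.X) | -b-> n3
  n3 = b.b.(rec X. a.b.b.b.X + a.a.b.b.X) | -b-> n4
  n4 = b.(rec X. a.b.b.b.X + a.a.b.b.X) | -b-> n0
Executing b from P (initial set {m0}):
  [1] b ⇒ {m2}
  P completes σ.
Executing b from Q (initial set {n0}):
  [1] b ⇒ ∅ (Q stuck)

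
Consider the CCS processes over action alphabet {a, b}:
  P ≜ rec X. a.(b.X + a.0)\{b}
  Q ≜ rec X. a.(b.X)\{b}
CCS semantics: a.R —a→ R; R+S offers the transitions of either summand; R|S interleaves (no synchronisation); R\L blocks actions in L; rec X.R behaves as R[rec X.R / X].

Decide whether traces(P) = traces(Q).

traces(P) ≠ traces(Q) — witness ⟨aa⟩

Reachable graph of P (3 states):
  p0 = rec X. a.(b.X + a.0)\{b} has moves ··a··> p1
  p1 = (b.(rec X. a.(b.X + a.0)\{b}) + a.0)\{b} has moves ··a··> p2
  p2 = 0\{b} has moves ·
Reachable graph of Q (2 states):
  q0 = rec X. a.(b.X)\{b} has moves ··a··> q1
  q1 = (b.(rec X. a.(b.X)\{b}))\{b} has moves ·
Trace ⟨aa⟩ through P, begin at {p0}:
  [1] a ⇒ {p1}
  [2] a ⇒ {p2}
  P completes σ.
Trace ⟨aa⟩ through Q, begin at {q0}:
  [1] a ⇒ {q1}
  [2] a ⇒ no successor for Q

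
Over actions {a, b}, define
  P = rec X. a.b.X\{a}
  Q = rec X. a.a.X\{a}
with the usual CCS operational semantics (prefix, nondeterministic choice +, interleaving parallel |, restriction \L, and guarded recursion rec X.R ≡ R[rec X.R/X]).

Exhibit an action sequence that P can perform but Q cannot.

ab

Reachable graph of P (3 states):
  p0 = rec X. a.b.X\{a} :: =a=> p1
  p1 = b.(rec X. a.b.X\{a})\{a} :: =b=> p2
  p2 = (rec X. a.b.X\{a})\{a} :: stopped
Reachable graph of Q (3 states):
  q0 = rec X. a.a.X\{a} :: =a=> q1
  q1 = a.(rec X. a.a.X\{a})\{a} :: =a=> q2
  q2 = (rec X. a.a.X\{a})\{a} :: stopped
Run σ = ⟨ab⟩ on P: start {p0}
  after a @ step 1: {p1}
  after b @ step 2: {p2}
  — P admits the full trace.
Run σ = ⟨ab⟩ on Q: start {q0}
  after a @ step 1: {q1}
  after b @ step 2: ∅  — Q cannot continue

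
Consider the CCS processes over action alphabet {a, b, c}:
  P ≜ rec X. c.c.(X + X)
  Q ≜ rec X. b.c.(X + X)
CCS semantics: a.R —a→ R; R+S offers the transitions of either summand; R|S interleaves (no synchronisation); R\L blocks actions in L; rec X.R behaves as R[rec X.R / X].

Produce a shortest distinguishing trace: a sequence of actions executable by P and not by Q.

P's transition system — 3 states:
  p0 = rec X. c.c.(X + X) ⊢ ··c··> p1
  p1 = c.((rec X. c.c.(X + X)) + (rec X. c.c.(X + X))) ⊢ ··c··> p2
  p2 = (rec X. c.c.(X + X)) + (rec X. c.c.(X + X)) ⊢ ··c··> p1
Q's transition system — 3 states:
  q0 = rec X. b.c.(X + X) ⊢ ··b··> q1
  q1 = c.((rec X. b.c.(X + X)) + (rec X. b.c.(X + X))) ⊢ ··c··> q2
  q2 = (rec X. b.c.(X + X)) + (rec X. b.c.(X + X)) ⊢ ··b··> q1
Run σ = ⟨c⟩ on P: start {p0}
  step 1 (c): {p1}
  — P admits the full trace.
Run σ = ⟨c⟩ on Q: start {q0}
  step 1 (c): ∅ (Q stuck)

c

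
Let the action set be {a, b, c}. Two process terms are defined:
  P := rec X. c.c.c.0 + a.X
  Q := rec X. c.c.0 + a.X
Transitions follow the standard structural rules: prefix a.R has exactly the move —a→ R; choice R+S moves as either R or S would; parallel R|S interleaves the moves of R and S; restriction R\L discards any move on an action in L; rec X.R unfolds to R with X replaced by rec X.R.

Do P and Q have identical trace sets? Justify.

Reachable graph of P (4 states):
  p0 = rec X. c.c.c.0 + a.X has moves --a--▸ p0, --c--▸ p1
  p1 = c.c.0 has moves --c--▸ p2
  p2 = c.0 has moves --c--▸ p3
  p3 = 0 has moves stopped
Reachable graph of Q (3 states):
  q0 = rec X. c.c.0 + a.X has moves --a--▸ q0, --c--▸ q1
  q1 = c.0 has moves --c--▸ q2
  q2 = 0 has moves stopped
Trace ⟨ccc⟩ through P, begin at {p0}:
  after c @ step 1: {p1}
  after c @ step 2: {p2}
  after c @ step 3: {p3}
  ✓ P
Trace ⟨ccc⟩ through Q, begin at {q0}:
  after c @ step 1: {q1}
  after c @ step 2: {q2}
  after c @ step 3: ∅ (Q stuck)

trace-distinct — witness ⟨ccc⟩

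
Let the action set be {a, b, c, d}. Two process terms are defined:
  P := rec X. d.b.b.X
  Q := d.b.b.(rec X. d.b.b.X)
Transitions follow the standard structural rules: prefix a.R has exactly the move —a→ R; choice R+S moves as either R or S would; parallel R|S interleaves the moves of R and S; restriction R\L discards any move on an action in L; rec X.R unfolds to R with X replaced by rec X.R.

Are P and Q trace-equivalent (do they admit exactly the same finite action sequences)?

P's transition system — 3 states:
  p0 = rec X. d.b.b.X :: —d→ p1
  p1 = b.b.(rec X. d.b.b.X) :: —b→ p2
  p2 = b.(rec X. d.b.b.X) :: —b→ p0
Q's transition system — 4 states:
  q0 = d.b.b.(rec X. d.b.b.X) :: —d→ q1
  q1 = b.b.(rec X. d.b.b.X) :: —b→ q2
  q2 = b.(rec X. d.b.b.X) :: —b→ q3
  q3 = rec X. d.b.b.X :: —d→ q1
Bisimilarity quotient blocks:
  B0 = {p0, q0, q3}
  B1 = {p1, q1}
  B2 = {p2, q2}
p0 ∈ B0, q0 ∈ B0 → same block
Bisimilar ⇒ trace-equivalent.

traces(P) = traces(Q)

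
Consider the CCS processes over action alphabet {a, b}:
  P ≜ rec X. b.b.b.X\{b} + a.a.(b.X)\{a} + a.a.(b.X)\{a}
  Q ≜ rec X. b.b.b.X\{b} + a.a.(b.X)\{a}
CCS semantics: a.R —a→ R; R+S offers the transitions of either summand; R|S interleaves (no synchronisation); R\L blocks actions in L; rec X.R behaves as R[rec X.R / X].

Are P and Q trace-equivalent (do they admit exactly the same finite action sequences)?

P's transition system — 12 states:
  u0 = rec X. b.b.b.X\{b} + a.a.(b.X)\{a} + a.a.(b.X)\{a} :: ··a··> u1, ··b··> u2
  u1 = a.(b.(rec X. b.b.b.X\{b} + a.a.(b.X)\{a} + a.a.(b.X)\{a}))\{a} :: ··a··> u3
  u2 = b.b.(rec X. b.b.b.X\{b} + a.a.(b.X)\{a} + a.a.(b.X)\{a})\{b} :: ··b··> u4
  u3 = (b.(rec X. b.b.b.X\{b} + a.a.(b.X)\{a} + a.a.(b.X)\{a}))\{a} :: ··b··> u5
  u4 = b.(rec X. b.b.b.X\{b} + a.a.(b.X)\{a} + a.a.(b.X)\{a})\{b} :: ··b··> u6
  u5 = (rec X. b.b.b.X\{b} + a.a.(b.X)\{a} + a.a.(b.X)\{a})\{a} :: ··b··> u7
  u6 = (rec X. b.b.b.X\{b} + a.a.(b.X)\{a} + a.a.(b.X)\{a})\{b} :: ··a··> u8
  u7 = (b.b.(rec X. b.b.b.X\{b} + a.a.(b.X)\{a} + a.a.(b.X)\{a})\{b})\{a} :: ··b··> u9
  u8 = (a.(b.(rec X. b.b.b.X\{b} + a.a.(b.X)\{a} + a.a.(b.X)\{a}))\{a})\{b} :: ··a··> u10
  u9 = (b.(rec X. b.b.b.X\{b} + a.a.(b.X)\{a} + a.a.(b.X)\{a})\{b})\{a} :: ··b··> u11
  u10 = (b.(rec X. b.b.b.X\{b} + a.a.(b.X)\{a} + a.a.(b.X)\{a}))\{a}\{b} :: ·
  u11 = (rec X. b.b.b.X\{b} + a.a.(b.X)\{a} + a.a.(b.X)\{a})\{b}\{a} :: ·
Q's transition system — 12 states:
  v0 = rec X. b.b.b.X\{b} + a.a.(b.X)\{a} :: ··a··> v1, ··b··> v2
  v1 = a.(b.(rec X. b.b.b.X\{b} + a.a.(b.X)\{a}))\{a} :: ··a··> v3
  v2 = b.b.(rec X. b.b.b.X\{b} + a.a.(b.X)\{a})\{b} :: ··b··> v4
  v3 = (b.(rec X. b.b.b.X\{b} + a.a.(b.X)\{a}))\{a} :: ··b··> v5
  v4 = b.(rec X. b.b.b.X\{b} + a.a.(b.X)\{a})\{b} :: ··b··> v6
  v5 = (rec X. b.b.b.X\{b} + a.a.(b.X)\{a})\{a} :: ··b··> v7
  v6 = (rec X. b.b.b.X\{b} + a.a.(b.X)\{a})\{b} :: ··a··> v8
  v7 = (b.b.(rec X. b.b.b.X\{b} + a.a.(b.X)\{a})\{b})\{a} :: ··b··> v9
  v8 = (a.(b.(rec X. b.b.b.X\{b} + a.a.(b.X)\{a}))\{a})\{b} :: ··a··> v10
  v9 = (b.(rec X. b.b.b.X\{b} + a.a.(b.X)\{a})\{b})\{a} :: ··b··> v11
  v10 = (b.(rec X. b.b.b.X\{b} + a.a.(b.X)\{a}))\{a}\{b} :: ·
  v11 = (rec X. b.b.b.X\{b} + a.a.(b.X)\{a})\{b}\{a} :: ·
Coarsest stable partition (strong bisimilarity classes):
  B0 = {u0, v0}
  B1 = {u1, v1}
  B2 = {u3, v3}
  B3 = {u5, v5}
  B4 = {u7, v7}
  B5 = {u9, v9}
  B6 = {u10, u11, v10, v11}
  B7 = {u2, v2}
  B8 = {u4, v4}
  B9 = {u6, v6}
  B10 = {u8, v8}
u0 ∈ B0, v0 ∈ B0 → same block
Bisimilar ⇒ trace-equivalent.

traces(P) = traces(Q)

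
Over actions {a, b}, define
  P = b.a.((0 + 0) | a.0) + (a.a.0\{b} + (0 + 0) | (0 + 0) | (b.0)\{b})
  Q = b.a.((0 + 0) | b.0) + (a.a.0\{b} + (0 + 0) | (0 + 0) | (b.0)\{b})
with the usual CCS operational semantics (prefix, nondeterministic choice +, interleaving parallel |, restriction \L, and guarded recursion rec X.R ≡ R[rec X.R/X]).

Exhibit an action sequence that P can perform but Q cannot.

baa

Reachable graph of P (6 states):
  u0 = b.a.((0 + 0) | a.0) + (a.a.0\{b} + (0 + 0) | (0 + 0) | (b.0)\{b}) :: -a-> u1, -b-> u2
  u1 = a.0\{b} :: -a-> u3
  u2 = a.((0 + 0) | a.0) :: -a-> u4
  u3 = 0\{b} :: (no moves)
  u4 = (0 + 0) | a.0 :: -a-> u5
  u5 = (0 + 0) | 0 :: (no moves)
Reachable graph of Q (6 states):
  v0 = b.a.((0 + 0) | b.0) + (a.a.0\{b} + (0 + 0) | (0 + 0) | (b.0)\{b}) :: -a-> v1, -b-> v2
  v1 = a.0\{b} :: -a-> v3
  v2 = a.((0 + 0) | b.0) :: -a-> v4
  v3 = 0\{b} :: (no moves)
  v4 = (0 + 0) | b.0 :: -b-> v5
  v5 = (0 + 0) | 0 :: (no moves)
Executing baa from P (initial set {u0}):
  after b @ step 1: {u2}
  after a @ step 2: {u4}
  after a @ step 3: {u5}
  ✓ P
Executing baa from Q (initial set {v0}):
  after b @ step 1: {v2}
  after a @ step 2: {v4}
  after a @ step 3: no successor for Q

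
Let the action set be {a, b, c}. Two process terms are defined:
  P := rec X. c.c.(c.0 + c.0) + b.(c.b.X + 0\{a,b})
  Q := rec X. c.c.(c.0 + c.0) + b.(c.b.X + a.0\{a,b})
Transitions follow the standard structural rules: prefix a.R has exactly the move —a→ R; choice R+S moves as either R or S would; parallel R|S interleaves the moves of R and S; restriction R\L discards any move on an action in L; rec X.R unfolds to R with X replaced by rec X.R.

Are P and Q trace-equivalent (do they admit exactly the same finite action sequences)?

trace-distinct — witness ⟨ba⟩

LTS(P): 6 reachable states
  s0 = rec X. c.c.(c.0 + c.0) + b.(c.b.X + 0\{a,b}) :: =b=> s1, =c=> s2
  s1 = c.b.(rec X. c.c.(c.0 + c.0) + b.(c.b.X + 0\{a,b})) + 0\{a,b} :: =c=> s3
  s2 = c.(c.0 + c.0) :: =c=> s4
  s3 = b.(rec X. c.c.(c.0 + c.0) + b.(c.b.X + 0\{a,b})) :: =b=> s0
  s4 = c.0 + c.0 :: =c=> s5
  s5 = 0 :: ∅
LTS(Q): 7 reachable states
  t0 = rec X. c.c.(c.0 + c.0) + b.(c.b.X + a.0\{a,b}) :: =b=> t1, =c=> t2
  t1 = c.b.(rec X. c.c.(c.0 + c.0) + b.(c.b.X + a.0\{a,b})) + a.0\{a,b} :: =a=> t3, =c=> t4
  t2 = c.(c.0 + c.0) :: =c=> t5
  t3 = 0\{a,b} :: ∅
  t4 = b.(rec X. c.c.(c.0 + c.0) + b.(c.b.X + a.0\{a,b})) :: =b=> t0
  t5 = c.0 + c.0 :: =c=> t6
  t6 = 0 :: ∅
Run σ = ⟨ba⟩ on Q: start {t0}
  after b @ step 1: {t1}
  after a @ step 2: {t3}
  Q completes σ.
Run σ = ⟨ba⟩ on P: start {s0}
  after b @ step 1: {s1}
  after a @ step 2: ∅ (P stuck)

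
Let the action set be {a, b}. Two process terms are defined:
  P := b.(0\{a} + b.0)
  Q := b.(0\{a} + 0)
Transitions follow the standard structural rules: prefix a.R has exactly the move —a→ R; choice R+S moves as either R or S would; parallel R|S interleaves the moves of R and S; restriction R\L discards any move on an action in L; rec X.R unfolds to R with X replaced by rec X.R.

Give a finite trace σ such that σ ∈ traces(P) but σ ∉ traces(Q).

LTS(P): 3 reachable states
  s0 = b.(0\{a} + b.0) | --b--▸ s1
  s1 = 0\{a} + b.0 | --b--▸ s2
  s2 = 0 | stopped
LTS(Q): 2 reachable states
  t0 = b.(0\{a} + 0) | --b--▸ t1
  t1 = 0\{a} + 0 | stopped
Executing bb from P (initial set {s0}):
  after b @ step 1: {s1}
  after b @ step 2: {s2}
  ✓ P
Executing bb from Q (initial set {t0}):
  after b @ step 1: {t1}
  after b @ step 2: ∅  — Q cannot continue

bb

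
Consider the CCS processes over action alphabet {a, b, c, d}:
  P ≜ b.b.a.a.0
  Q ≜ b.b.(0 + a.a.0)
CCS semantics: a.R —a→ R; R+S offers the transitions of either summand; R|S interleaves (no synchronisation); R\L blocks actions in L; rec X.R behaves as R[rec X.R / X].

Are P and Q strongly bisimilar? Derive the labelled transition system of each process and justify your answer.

bisimilar

LTS(P): 5 reachable states
  u0 = b.b.a.a.0 | -b-> u1
  u1 = b.a.a.0 | -b-> u2
  u2 = a.a.0 | -a-> u3
  u3 = a.0 | -a-> u4
  u4 = 0 | (no moves)
LTS(Q): 5 reachable states
  v0 = b.b.(0 + a.a.0) | -b-> v1
  v1 = b.(0 + a.a.0) | -b-> v2
  v2 = 0 + a.a.0 | -a-> v3
  v3 = a.0 | -a-> v4
  v4 = 0 | (no moves)
Partition-refinement fixed point:
  B0 = {u0, v0}
  B1 = {u1, v1}
  B2 = {u2, v2}
  B3 = {u3, v3}
  B4 = {u4, v4}
u0 ∈ B0, v0 ∈ B0 → same block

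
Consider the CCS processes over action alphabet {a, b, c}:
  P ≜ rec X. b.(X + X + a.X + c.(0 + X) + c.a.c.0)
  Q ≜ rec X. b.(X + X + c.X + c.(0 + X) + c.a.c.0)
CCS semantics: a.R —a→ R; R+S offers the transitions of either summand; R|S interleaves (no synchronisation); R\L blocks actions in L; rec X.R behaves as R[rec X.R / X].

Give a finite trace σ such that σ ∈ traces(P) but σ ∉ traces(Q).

ba

Reachable graph of P (6 states):
  p0 = rec X. b.(X + X + a.X + c.(0 + X) + c.a.c.0) ⊢ ··b··> p1
  p1 = (rec X. b.(X + X + a.X + c.(0 + X) + c.a.c.0)) + (rec X. b.(X + X + a.X + c.(0 + X) + c.a.c.0)) + a.(rec X. b.(X + X + a.X + c.(0 + X) + c.a.c.0)) + c.(0 + (rec X. b.(X + X + a.X + c.(0 + X) + c.a.c.0))) + c.a.c.0 ⊢ ··a··> p0, ··b··> p1, ··c··> p2, ··c··> p3
  p2 = 0 + (rec X. b.(X + X + a.X + c.(0 + X) + c.a.c.0)) ⊢ ··b··> p1
  p3 = a.c.0 ⊢ ··a··> p4
  p4 = c.0 ⊢ ··c··> p5
  p5 = 0 ⊢ ∅
Reachable graph of Q (6 states):
  q0 = rec X. b.(X + X + c.X + c.(0 + X) + c.a.c.0) ⊢ ··b··> q1
  q1 = (rec X. b.(X + X + c.X + c.(0 + X) + c.a.c.0)) + (rec X. b.(X + X + c.X + c.(0 + X) + c.a.c.0)) + c.(rec X. b.(X + X + c.X + c.(0 + X) + c.a.c.0)) + c.(0 + (rec X. b.(X + X + c.X + c.(0 + X) + c.a.c.0))) + c.a.c.0 ⊢ ··b··> q1, ··c··> q0, ··c··> q2, ··c··> q3
  q2 = 0 + (rec X. b.(X + X + c.X + c.(0 + X) + c.a.c.0)) ⊢ ··b··> q1
  q3 = a.c.0 ⊢ ··a··> q4
  q4 = c.0 ⊢ ··c··> q5
  q5 = 0 ⊢ ∅
Run σ = ⟨ba⟩ on P: start {p0}
  step 1 (b): {p1}
  step 2 (a): {p0}
  ✓ P
Run σ = ⟨ba⟩ on Q: start {q0}
  step 1 (b): {q1}
  step 2 (a): ∅ (Q stuck)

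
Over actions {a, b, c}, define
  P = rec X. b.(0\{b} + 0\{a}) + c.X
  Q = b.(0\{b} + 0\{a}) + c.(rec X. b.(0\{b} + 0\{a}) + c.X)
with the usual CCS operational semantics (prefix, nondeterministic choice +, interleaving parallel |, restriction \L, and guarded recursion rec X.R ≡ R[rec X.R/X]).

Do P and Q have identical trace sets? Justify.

P's transition system — 2 states:
  m0 = rec X. b.(0\{b} + 0\{a}) + c.X | -b-> m1, -c-> m0
  m1 = 0\{b} + 0\{a} | stopped
Q's transition system — 3 states:
  n0 = b.(0\{b} + 0\{a}) + c.(rec X. b.(0\{b} + 0\{a}) + c.X) | -b-> n1, -c-> n2
  n1 = 0\{b} + 0\{a} | stopped
  n2 = rec X. b.(0\{b} + 0\{a}) + c.X | -b-> n1, -c-> n2
Bisimilarity quotient blocks:
  B0 = {m0, n0, n2}
  B1 = {m1, n1}
m0 ∈ B0, n0 ∈ B0 → same block
Bisimilar ⇒ trace-equivalent.

YES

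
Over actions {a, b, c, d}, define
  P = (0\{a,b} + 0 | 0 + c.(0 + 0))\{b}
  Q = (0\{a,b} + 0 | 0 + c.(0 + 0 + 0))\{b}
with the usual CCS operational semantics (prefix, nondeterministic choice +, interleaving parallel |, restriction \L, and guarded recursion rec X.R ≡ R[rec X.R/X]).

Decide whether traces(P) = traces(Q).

traces(P) = traces(Q)

P's transition system — 2 states:
  p0 = (0\{a,b} + 0 | 0 + c.(0 + 0))\{b} :: —c→ p1
  p1 = (0 + 0)\{b} :: ∅
Q's transition system — 2 states:
  q0 = (0\{a,b} + 0 | 0 + c.(0 + 0 + 0))\{b} :: —c→ q1
  q1 = (0 + 0 + 0)\{b} :: ∅
Coarsest stable partition (strong bisimilarity classes):
  B0 = {p0, q0}
  B1 = {p1, q1}
p0 ∈ B0, q0 ∈ B0 → same block
Bisimilar ⇒ trace-equivalent.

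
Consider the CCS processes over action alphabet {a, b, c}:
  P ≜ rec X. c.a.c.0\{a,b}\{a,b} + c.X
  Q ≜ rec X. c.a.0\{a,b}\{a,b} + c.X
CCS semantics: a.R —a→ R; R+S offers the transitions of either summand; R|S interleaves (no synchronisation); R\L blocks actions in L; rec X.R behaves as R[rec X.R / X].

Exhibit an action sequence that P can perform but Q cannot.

Reachable graph of P (4 states):
  u0 = rec X. c.a.c.0\{a,b}\{a,b} + c.X :: ··c··> u0, ··c··> u1
  u1 = a.c.0\{a,b}\{a,b} :: ··a··> u2
  u2 = c.0\{a,b}\{a,b} :: ··c··> u3
  u3 = 0\{a,b}\{a,b} :: deadlocked
Reachable graph of Q (3 states):
  v0 = rec X. c.a.0\{a,b}\{a,b} + c.X :: ··c··> v0, ··c··> v1
  v1 = a.0\{a,b}\{a,b} :: ··a··> v2
  v2 = 0\{a,b}\{a,b} :: deadlocked
Trace ⟨cac⟩ through P, begin at {u0}:
  [1] c ⇒ {u0, u1}
  [2] a ⇒ {u2}
  [3] c ⇒ {u3}
  — P admits the full trace.
Trace ⟨cac⟩ through Q, begin at {v0}:
  [1] c ⇒ {v0, v1}
  [2] a ⇒ {v2}
  [3] c ⇒ ∅  — Q cannot continue

cac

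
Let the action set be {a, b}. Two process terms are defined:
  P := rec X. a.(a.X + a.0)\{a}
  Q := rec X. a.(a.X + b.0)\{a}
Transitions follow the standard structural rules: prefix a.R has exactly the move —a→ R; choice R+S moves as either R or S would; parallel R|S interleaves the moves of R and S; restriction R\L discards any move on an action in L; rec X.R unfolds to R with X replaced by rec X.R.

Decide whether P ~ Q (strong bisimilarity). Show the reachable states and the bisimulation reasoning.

P ≁ Q

Reachable graph of P (2 states):
  s0 = rec X. a.(a.X + a.0)\{a} has moves -a-> s1
  s1 = (a.(rec X. a.(a.X + a.0)\{a}) + a.0)\{a} has moves deadlocked
Reachable graph of Q (3 states):
  t0 = rec X. a.(a.X + b.0)\{a} has moves -a-> t1
  t1 = (a.(rec X. a.(a.X + b.0)\{a}) + b.0)\{a} has moves -b-> t2
  t2 = 0\{a} has moves deadlocked
Partition-refinement fixed point:
  B0 = {s0}
  B1 = {s1, t2}
  B2 = {t0}
  B3 = {t1}
s0 ∈ B0, t0 ∈ B2 → different blocks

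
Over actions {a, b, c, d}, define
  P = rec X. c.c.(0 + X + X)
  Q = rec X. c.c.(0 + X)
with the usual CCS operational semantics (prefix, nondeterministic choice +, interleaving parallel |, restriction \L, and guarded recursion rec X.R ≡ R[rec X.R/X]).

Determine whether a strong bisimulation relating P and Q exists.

LTS(P): 3 reachable states
  p0 = rec X. c.c.(0 + X + X) | —c→ p1
  p1 = c.(0 + (rec X. c.c.(0 + X + X)) + (rec X. c.c.(0 + X + X))) | —c→ p2
  p2 = 0 + (rec X. c.c.(0 + X + X)) + (rec X. c.c.(0 + X + X)) | —c→ p1
LTS(Q): 3 reachable states
  q0 = rec X. c.c.(0 + X) | —c→ q1
  q1 = c.(0 + (rec X. c.c.(0 + X))) | —c→ q2
  q2 = 0 + (rec X. c.c.(0 + X)) | —c→ q1
Bisimilarity quotient blocks:
  B0 = {p0, p1, p2, q0, q1, q2}
p0 ∈ B0, q0 ∈ B0 → same block

YES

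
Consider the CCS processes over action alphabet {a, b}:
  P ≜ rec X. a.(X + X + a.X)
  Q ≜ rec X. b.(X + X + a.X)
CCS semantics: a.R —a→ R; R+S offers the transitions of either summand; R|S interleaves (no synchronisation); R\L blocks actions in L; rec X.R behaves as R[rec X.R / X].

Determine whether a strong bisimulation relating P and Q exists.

not bisimilar

P's transition system — 2 states:
  p0 = rec X. a.(X + X + a.X) :: -a-> p1
  p1 = (rec X. a.(X + X + a.X)) + (rec X. a.(X + X + a.X)) + a.(rec X. a.(X + X + a.X)) :: -a-> p0, -a-> p1
Q's transition system — 2 states:
  q0 = rec X. b.(X + X + a.X) :: -b-> q1
  q1 = (rec X. b.(X + X + a.X)) + (rec X. b.(X + X + a.X)) + a.(rec X. b.(X + X + a.X)) :: -a-> q0, -b-> q1
Coarsest stable partition (strong bisimilarity classes):
  B0 = {p0, p1}
  B1 = {q0}
  B2 = {q1}
p0 ∈ B0, q0 ∈ B1 → different blocks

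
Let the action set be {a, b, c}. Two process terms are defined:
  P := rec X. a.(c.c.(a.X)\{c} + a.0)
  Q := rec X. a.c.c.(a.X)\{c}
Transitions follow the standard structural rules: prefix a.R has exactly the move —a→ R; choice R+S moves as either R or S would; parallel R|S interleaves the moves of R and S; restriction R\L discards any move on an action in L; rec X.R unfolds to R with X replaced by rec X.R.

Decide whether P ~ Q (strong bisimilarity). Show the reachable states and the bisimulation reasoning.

P's transition system — 8 states:
  p0 = rec X. a.(c.c.(a.X)\{c} + a.0) :: --a--▸ p1
  p1 = c.c.(a.(rec X. a.(c.c.(a.X)\{c} + a.0)))\{c} + a.0 :: --a--▸ p2, --c--▸ p3
  p2 = 0 :: ·
  p3 = c.(a.(rec X. a.(c.c.(a.X)\{c} + a.0)))\{c} :: --c--▸ p4
  p4 = (a.(rec X. a.(c.c.(a.X)\{c} + a.0)))\{c} :: --a--▸ p5
  p5 = (rec X. a.(c.c.(a.X)\{c} + a.0))\{c} :: --a--▸ p6
  p6 = (c.c.(a.(rec X. a.(c.c.(a.X)\{c} + a.0)))\{c} + a.0)\{c} :: --a--▸ p7
  p7 = 0\{c} :: ·
Q's transition system — 6 states:
  q0 = rec X. a.c.c.(a.X)\{c} :: --a--▸ q1
  q1 = c.c.(a.(rec X. a.c.c.(a.X)\{c}))\{c} :: --c--▸ q2
  q2 = c.(a.(rec X. a.c.c.(a.X)\{c}))\{c} :: --c--▸ q3
  q3 = (a.(rec X. a.c.c.(a.X)\{c}))\{c} :: --a--▸ q4
  q4 = (rec X. a.c.c.(a.X)\{c})\{c} :: --a--▸ q5
  q5 = (c.c.(a.(rec X. a.c.c.(a.X)\{c}))\{c})\{c} :: ·
Bisimilarity quotient blocks:
  B0 = {p0}
  B1 = {p1}
  B2 = {p2, p7, q5}
  B3 = {p3}
  B4 = {p4}
  B5 = {p5, q3}
  B6 = {p6, q4}
  B7 = {q0}
  B8 = {q1}
  B9 = {q2}
p0 ∈ B0, q0 ∈ B7 → different blocks

not bisimilar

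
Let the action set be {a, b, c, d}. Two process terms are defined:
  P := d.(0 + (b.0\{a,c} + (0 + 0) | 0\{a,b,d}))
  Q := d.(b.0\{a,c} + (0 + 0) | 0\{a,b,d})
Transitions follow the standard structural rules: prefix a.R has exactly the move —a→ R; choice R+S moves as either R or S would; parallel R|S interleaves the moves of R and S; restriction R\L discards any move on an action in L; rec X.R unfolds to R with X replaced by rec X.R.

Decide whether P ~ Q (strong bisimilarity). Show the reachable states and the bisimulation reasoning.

YES

P's transition system — 3 states:
  u0 = d.(0 + (b.0\{a,c} + (0 + 0) | 0\{a,b,d})) → --d--▸ u1
  u1 = 0 + (b.0\{a,c} + (0 + 0) | 0\{a,b,d}) → --b--▸ u2
  u2 = 0\{a,c} → deadlocked
Q's transition system — 3 states:
  v0 = d.(b.0\{a,c} + (0 + 0) | 0\{a,b,d}) → --d--▸ v1
  v1 = b.0\{a,c} + (0 + 0) | 0\{a,b,d} → --b--▸ v2
  v2 = 0\{a,c} → deadlocked
Partition-refinement fixed point:
  B0 = {u0, v0}
  B1 = {u1, v1}
  B2 = {u2, v2}
u0 ∈ B0, v0 ∈ B0 → same block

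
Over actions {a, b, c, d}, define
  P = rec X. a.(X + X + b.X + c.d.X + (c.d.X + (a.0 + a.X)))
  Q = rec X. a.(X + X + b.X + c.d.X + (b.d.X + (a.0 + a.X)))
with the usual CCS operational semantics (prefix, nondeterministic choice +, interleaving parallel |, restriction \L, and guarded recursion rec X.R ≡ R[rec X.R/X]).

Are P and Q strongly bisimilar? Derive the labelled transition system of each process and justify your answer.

Reachable graph of P (4 states):
  s0 = rec X. a.(X + X + b.X + c.d.X + (c.d.X + (a.0 + a.X))) ⊢ --a--▸ s1
  s1 = (rec X. a.(X + X + b.X + c.d.X + (c.d.X + (a.0 + a.X)))) + (rec X. a.(X + X + b.X + c.d.X + (c.d.X + (a.0 + a.X)))) + b.(rec X. a.(X + X + b.X + c.d.X + (c.d.X + (a.0 + a.X)))) + c.d.(rec X. a.(X + X + b.X + c.d.X + (c.d.X + (a.0 + a.X)))) + (c.d.(rec X. a.(X + X + b.X + c.d.X + (c.d.X + (a.0 + a.X)))) + (a.0 + a.(rec X. a.(X + X + b.X + c.d.X + (c.d.X + (a.0 + a.X)))))) ⊢ --a--▸ s0, --a--▸ s1, --a--▸ s2, --b--▸ s0, --c--▸ s3
  s2 = 0 ⊢ deadlocked
  s3 = d.(rec X. a.(X + X + b.X + c.d.X + (c.d.X + (a.0 + a.X)))) ⊢ --d--▸ s0
Reachable graph of Q (4 states):
  t0 = rec X. a.(X + X + b.X + c.d.X + (b.d.X + (a.0 + a.X))) ⊢ --a--▸ t1
  t1 = (rec X. a.(X + X + b.X + c.d.X + (b.d.X + (a.0 + a.X)))) + (rec X. a.(X + X + b.X + c.d.X + (b.d.X + (a.0 + a.X)))) + b.(rec X. a.(X + X + b.X + c.d.X + (b.d.X + (a.0 + a.X)))) + c.d.(rec X. a.(X + X + b.X + c.d.X + (b.d.X + (a.0 + a.X)))) + (b.d.(rec X. a.(X + X + b.X + c.d.X + (b.d.X + (a.0 + a.X)))) + (a.0 + a.(rec X. a.(X + X + b.X + c.d.X + (b.d.X + (a.0 + a.X)))))) ⊢ --a--▸ t0, --a--▸ t1, --a--▸ t2, --b--▸ t0, --b--▸ t3, --c--▸ t3
  t2 = 0 ⊢ deadlocked
  t3 = d.(rec X. a.(X + X + b.X + c.d.X + (b.d.X + (a.0 + a.X)))) ⊢ --d--▸ t0
Coarsest stable partition (strong bisimilarity classes):
  B0 = {s0}
  B1 = {s1}
  B2 = {s3}
  B3 = {s2, t2}
  B4 = {t0}
  B5 = {t1}
  B6 = {t3}
s0 ∈ B0, t0 ∈ B4 → different blocks

NO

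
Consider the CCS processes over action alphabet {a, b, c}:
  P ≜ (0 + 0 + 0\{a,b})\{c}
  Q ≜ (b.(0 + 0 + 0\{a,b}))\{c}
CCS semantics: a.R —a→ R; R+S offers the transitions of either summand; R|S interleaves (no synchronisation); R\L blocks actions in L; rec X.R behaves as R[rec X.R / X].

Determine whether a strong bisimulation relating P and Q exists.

P ≁ Q

LTS(P): 1 reachable states
  m0 = (0 + 0 + 0\{a,b})\{c} has moves ·
LTS(Q): 2 reachable states
  n0 = (b.(0 + 0 + 0\{a,b}))\{c} has moves -b-> n1
  n1 = (0 + 0 + 0\{a,b})\{c} has moves ·
Bisimilarity quotient blocks:
  B0 = {m0, n1}
  B1 = {n0}
m0 ∈ B0, n0 ∈ B1 → different blocks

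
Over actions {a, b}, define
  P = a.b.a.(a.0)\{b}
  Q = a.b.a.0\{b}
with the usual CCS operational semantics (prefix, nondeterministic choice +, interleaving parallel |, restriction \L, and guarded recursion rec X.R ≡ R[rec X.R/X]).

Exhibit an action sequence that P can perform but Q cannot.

abaa

LTS(P): 5 reachable states
  s0 = a.b.a.(a.0)\{b} ⊢ --a--▸ s1
  s1 = b.a.(a.0)\{b} ⊢ --b--▸ s2
  s2 = a.(a.0)\{b} ⊢ --a--▸ s3
  s3 = (a.0)\{b} ⊢ --a--▸ s4
  s4 = 0\{b} ⊢ ·
LTS(Q): 4 reachable states
  t0 = a.b.a.0\{b} ⊢ --a--▸ t1
  t1 = b.a.0\{b} ⊢ --b--▸ t2
  t2 = a.0\{b} ⊢ --a--▸ t3
  t3 = 0\{b} ⊢ ·
Executing abaa from P (initial set {s0}):
  step 1 (a): {s1}
  step 2 (b): {s2}
  step 3 (a): {s3}
  step 4 (a): {s4}
  P completes σ.
Executing abaa from Q (initial set {t0}):
  step 1 (a): {t1}
  step 2 (b): {t2}
  step 3 (a): {t3}
  step 4 (a): no successor for Q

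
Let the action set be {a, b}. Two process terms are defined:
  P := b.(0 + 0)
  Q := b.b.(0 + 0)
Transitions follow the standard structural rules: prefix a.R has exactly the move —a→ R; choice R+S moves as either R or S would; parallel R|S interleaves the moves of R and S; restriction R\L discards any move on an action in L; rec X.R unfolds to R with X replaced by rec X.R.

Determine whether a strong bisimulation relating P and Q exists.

LTS(P): 2 reachable states
  u0 = b.(0 + 0) has moves =b=> u1
  u1 = 0 + 0 has moves ·
LTS(Q): 3 reachable states
  v0 = b.b.(0 + 0) has moves =b=> v1
  v1 = b.(0 + 0) has moves =b=> v2
  v2 = 0 + 0 has moves ·
Partition-refinement fixed point:
  B0 = {u0, v1}
  B1 = {u1, v2}
  B2 = {v0}
u0 ∈ B0, v0 ∈ B2 → different blocks

not bisimilar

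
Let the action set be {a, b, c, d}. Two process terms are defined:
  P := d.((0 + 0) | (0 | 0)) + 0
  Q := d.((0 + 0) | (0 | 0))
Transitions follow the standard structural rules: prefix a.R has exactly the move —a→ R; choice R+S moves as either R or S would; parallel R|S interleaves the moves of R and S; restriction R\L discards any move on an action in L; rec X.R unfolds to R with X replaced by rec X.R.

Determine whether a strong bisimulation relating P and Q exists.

bisimilar

LTS(P): 2 reachable states
  p0 = d.((0 + 0) | (0 | 0)) + 0 has moves =d=> p1
  p1 = (0 + 0) | (0 | 0) has moves ·
LTS(Q): 2 reachable states
  q0 = d.((0 + 0) | (0 | 0)) has moves =d=> q1
  q1 = (0 + 0) | (0 | 0) has moves ·
Coarsest stable partition (strong bisimilarity classes):
  B0 = {p0, q0}
  B1 = {p1, q1}
p0 ∈ B0, q0 ∈ B0 → same block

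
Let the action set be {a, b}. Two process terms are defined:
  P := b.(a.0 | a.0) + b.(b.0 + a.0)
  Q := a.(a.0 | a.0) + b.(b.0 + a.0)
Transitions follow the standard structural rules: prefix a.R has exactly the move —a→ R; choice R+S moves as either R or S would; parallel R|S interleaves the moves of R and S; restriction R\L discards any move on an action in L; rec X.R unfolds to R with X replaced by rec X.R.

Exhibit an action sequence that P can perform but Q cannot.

baa

P's transition system — 7 states:
  p0 = b.(a.0 | a.0) + b.(b.0 + a.0) has moves --b--▸ p1, --b--▸ p2
  p1 = a.0 | a.0 has moves --a--▸ p3, --a--▸ p4
  p2 = b.0 + a.0 has moves --a--▸ p5, --b--▸ p5
  p3 = 0 | a.0 has moves --a--▸ p6
  p4 = a.0 | 0 has moves --a--▸ p6
  p5 = 0 has moves deadlocked
  p6 = 0 | 0 has moves deadlocked
Q's transition system — 7 states:
  q0 = a.(a.0 | a.0) + b.(b.0 + a.0) has moves --a--▸ q1, --b--▸ q2
  q1 = a.0 | a.0 has moves --a--▸ q3, --a--▸ q4
  q2 = b.0 + a.0 has moves --a--▸ q5, --b--▸ q5
  q3 = 0 | a.0 has moves --a--▸ q6
  q4 = a.0 | 0 has moves --a--▸ q6
  q5 = 0 has moves deadlocked
  q6 = 0 | 0 has moves deadlocked
Trace ⟨baa⟩ through P, begin at {p0}:
  after b @ step 1: {p1, p2}
  after a @ step 2: {p3, p4, p5}
  after a @ step 3: {p6}
  ✓ P
Trace ⟨baa⟩ through Q, begin at {q0}:
  after b @ step 1: {q2}
  after a @ step 2: {q5}
  after a @ step 3: ∅ (Q stuck)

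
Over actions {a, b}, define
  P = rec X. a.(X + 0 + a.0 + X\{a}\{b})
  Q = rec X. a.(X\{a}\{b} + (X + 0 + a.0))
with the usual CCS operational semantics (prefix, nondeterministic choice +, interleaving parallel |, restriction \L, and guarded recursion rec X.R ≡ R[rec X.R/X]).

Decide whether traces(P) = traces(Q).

P's transition system — 3 states:
  p0 = rec X. a.(X + 0 + a.0 + X\{a}\{b}) :: =a=> p1
  p1 = (rec X. a.(X + 0 + a.0 + X\{a}\{b})) + 0 + a.0 + (rec X. a.(X + 0 + a.0 + X\{a}\{b}))\{a}\{b} :: =a=> p1, =a=> p2
  p2 = 0 :: (no moves)
Q's transition system — 3 states:
  q0 = rec X. a.(X\{a}\{b} + (X + 0 + a.0)) :: =a=> q1
  q1 = (rec X. a.(X\{a}\{b} + (X + 0 + a.0)))\{a}\{b} + ((rec X. a.(X\{a}\{b} + (X + 0 + a.0))) + 0 + a.0) :: =a=> q1, =a=> q2
  q2 = 0 :: (no moves)
Partition-refinement fixed point:
  B0 = {p0, q0}
  B1 = {p1, q1}
  B2 = {p2, q2}
p0 ∈ B0, q0 ∈ B0 → same block
Bisimilar ⇒ trace-equivalent.

YES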